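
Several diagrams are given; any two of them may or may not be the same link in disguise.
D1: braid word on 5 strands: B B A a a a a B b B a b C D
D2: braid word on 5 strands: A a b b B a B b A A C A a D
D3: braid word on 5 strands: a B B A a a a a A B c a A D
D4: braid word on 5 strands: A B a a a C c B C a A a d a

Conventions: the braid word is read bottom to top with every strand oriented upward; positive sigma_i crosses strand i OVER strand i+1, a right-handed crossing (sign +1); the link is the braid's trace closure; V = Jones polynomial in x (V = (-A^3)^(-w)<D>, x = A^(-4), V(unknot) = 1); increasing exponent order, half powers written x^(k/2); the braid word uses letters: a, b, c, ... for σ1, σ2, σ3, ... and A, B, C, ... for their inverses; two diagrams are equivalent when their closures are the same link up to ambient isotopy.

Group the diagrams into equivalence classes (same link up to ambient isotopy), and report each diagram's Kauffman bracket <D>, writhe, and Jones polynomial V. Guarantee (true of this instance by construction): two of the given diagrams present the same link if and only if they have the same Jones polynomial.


classes: {D1, D4} | {D2} | {D3}
V(D1) = x^-1 - 1 + 2x - 2x^2 + 2x^3 - 2x^4 + x^5  [14 crossings, <D> = A^-20 - 2A^-16 + 2A^-12 - 2A^-8 + 2A^-4 - 1 + A^4, w = 0]
V(D2) = 1  [14 crossings, <D> = A^-6, w = -2]
V(D3) = -x^-3 + 2x^-2 - 2x^-1 + 3 - 2x + 2x^2 - x^3  (w 0, c 14, <D> = -A^-12 + 2A^-8 - 2A^-4 + 3 - 2A^4 + 2A^8 - A^12)
V(D4) = x^-1 - 1 + 2x - 2x^2 + 2x^3 - 2x^4 + x^5  [14 crossings, <D> = A^-14 - 2A^-10 + 2A^-6 - 2A^-2 + 2A^2 - A^6 + A^10, w = +2]
note: V(x) takes 3 values over 4 diagrams, fixing the grouping


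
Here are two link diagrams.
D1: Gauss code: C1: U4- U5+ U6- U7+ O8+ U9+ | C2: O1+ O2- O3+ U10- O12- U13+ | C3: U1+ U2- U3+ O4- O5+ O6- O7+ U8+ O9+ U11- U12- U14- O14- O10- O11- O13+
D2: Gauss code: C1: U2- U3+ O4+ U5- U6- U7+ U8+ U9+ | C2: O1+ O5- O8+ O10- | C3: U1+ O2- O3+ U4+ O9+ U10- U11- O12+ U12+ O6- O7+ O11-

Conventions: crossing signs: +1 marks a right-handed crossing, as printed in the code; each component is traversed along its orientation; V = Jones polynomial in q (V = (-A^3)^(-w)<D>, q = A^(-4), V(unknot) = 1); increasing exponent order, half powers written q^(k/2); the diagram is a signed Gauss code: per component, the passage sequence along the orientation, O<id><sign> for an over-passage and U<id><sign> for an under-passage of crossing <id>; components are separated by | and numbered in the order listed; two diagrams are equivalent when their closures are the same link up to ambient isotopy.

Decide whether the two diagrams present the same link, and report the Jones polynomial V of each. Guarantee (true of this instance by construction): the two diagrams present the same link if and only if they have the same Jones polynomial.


same link: yes
V(D1) = 1 + q + q^2 + q^3  [14 crossings, <D> = A^-12 + A^-8 + A^-4 + 1, w = 0]
V(D2) = 1 + q + q^2 + q^3  (w +2, c 12, <D> = A^-6 + A^-2 + A^2 + A^6)
note: from 14 to 12 crossings by R-moves: one link, two diagrams


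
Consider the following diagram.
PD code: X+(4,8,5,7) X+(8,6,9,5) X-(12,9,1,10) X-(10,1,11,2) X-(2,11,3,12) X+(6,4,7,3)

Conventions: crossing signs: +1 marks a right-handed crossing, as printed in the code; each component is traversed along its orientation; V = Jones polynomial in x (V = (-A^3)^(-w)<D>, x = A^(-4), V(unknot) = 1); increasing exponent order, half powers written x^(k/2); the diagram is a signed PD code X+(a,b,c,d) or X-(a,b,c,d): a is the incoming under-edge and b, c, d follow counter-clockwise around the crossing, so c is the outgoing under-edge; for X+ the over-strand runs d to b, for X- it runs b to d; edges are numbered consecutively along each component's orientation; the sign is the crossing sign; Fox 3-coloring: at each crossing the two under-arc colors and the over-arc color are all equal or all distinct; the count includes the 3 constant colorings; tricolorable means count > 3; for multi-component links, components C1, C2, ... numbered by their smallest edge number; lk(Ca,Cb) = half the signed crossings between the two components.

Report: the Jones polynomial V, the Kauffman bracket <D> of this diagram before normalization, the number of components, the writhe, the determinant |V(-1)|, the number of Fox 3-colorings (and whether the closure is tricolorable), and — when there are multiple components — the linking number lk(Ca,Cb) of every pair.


V = -x^-3 + x^-2 - x^-1 + 3 - x + x^2 - x^3
<D> = -A^-12 + A^-8 - A^-4 + 3 - A^4 + A^8 - A^12 (w = 0)
1 component over 6 crossings, w = 0
27 Fox colorings among 3^6, |V(-1)| = 9: tricolorable
why: |V(-1)| = 9: so tricolorable, since 3 divides 9


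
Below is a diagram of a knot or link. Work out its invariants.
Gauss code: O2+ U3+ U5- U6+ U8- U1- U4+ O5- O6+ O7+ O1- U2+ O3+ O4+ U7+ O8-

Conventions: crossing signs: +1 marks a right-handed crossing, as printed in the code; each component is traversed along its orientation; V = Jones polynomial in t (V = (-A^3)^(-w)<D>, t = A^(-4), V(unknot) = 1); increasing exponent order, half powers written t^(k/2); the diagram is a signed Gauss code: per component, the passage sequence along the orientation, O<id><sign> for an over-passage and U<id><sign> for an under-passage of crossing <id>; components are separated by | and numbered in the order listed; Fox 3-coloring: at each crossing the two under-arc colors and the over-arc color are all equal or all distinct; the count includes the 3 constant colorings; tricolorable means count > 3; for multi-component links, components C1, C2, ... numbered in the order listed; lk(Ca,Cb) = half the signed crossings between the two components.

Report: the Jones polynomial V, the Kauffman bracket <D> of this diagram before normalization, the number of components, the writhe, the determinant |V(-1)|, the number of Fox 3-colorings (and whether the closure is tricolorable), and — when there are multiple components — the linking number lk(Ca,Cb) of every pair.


V = t + t^3 - t^4
<D> = -A^-10 + A^-6 + A^2 (w = +2)
1 component over 8 crossings, w = +2
9 Fox colorings among 3^8, |V(-1)| = 3: tricolorable
why: det 3 = |V(-1)|; divisible by 3, so tricolorable


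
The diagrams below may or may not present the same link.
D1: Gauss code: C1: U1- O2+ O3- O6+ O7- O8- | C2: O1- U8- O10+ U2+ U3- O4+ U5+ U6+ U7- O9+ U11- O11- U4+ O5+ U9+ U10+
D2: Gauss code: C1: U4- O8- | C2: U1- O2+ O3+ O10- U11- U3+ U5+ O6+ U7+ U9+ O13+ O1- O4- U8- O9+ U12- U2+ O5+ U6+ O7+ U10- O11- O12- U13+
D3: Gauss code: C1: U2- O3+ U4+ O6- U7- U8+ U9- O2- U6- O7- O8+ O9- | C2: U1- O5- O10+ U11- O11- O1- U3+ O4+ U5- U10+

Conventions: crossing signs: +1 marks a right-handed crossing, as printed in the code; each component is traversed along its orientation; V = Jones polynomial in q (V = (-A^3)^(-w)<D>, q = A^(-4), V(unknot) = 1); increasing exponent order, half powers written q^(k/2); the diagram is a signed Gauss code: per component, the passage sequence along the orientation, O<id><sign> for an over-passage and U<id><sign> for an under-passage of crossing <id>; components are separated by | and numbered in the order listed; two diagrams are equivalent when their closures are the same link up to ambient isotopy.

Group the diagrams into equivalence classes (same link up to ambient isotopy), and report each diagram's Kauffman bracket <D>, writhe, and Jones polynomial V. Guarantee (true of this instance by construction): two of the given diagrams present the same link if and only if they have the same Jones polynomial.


classes: {D1, D2} | {D3}
V(D1) = -q^(-3/2) - 2q^(1/2) + q^(3/2) - q^(5/2) + q^(7/2)  [11 crossings, <D> = -A^-11 + A^-7 - A^-3 + 2A + A^9, w = +1]
V(D2) = -q^(-3/2) - 2q^(1/2) + q^(3/2) - q^(5/2) + q^(7/2)  (w +1, c 13, <D> = -A^-11 + A^-7 - A^-3 + 2A + A^9)
V(D3) = q^(-7/2) - q^(-5/2) + q^(-3/2) - 2q^(-1/2) - q^(3/2)  [11 crossings, <D> = A^-15 + 2A^-7 - A^-3 + A - A^5, w = -3]
note: V(q) takes 2 values over 3 diagrams, fixing the grouping


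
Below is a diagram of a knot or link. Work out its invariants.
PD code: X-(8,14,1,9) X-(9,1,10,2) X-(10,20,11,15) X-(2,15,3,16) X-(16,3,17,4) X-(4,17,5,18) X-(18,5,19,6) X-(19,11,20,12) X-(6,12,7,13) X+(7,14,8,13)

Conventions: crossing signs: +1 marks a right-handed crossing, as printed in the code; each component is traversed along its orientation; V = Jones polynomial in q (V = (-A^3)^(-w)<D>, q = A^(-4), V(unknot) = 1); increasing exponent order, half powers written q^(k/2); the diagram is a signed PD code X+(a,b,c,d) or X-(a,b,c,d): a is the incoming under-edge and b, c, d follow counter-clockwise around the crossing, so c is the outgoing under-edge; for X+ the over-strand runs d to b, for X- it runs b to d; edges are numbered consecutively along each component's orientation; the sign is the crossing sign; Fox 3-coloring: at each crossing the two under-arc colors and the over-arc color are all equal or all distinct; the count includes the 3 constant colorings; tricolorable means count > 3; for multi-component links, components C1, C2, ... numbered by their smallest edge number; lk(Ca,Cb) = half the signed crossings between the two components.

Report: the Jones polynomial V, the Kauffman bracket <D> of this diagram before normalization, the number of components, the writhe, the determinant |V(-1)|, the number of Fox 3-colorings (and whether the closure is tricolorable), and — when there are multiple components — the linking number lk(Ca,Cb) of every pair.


V(q) = q^-9 + q^-7 + q^-5 + q^-3
bracket: A^-12 + A^-4 + A^4 + A^12, w = -8
3 components, writhe -8, over 10 crossings
lk(C1,C2) = -1
linking number lk(C1,C3) = -2
lk(C2,C3): -1
det 4, colorings 3 of 3^10 — not tricolorable
observation: the span of V is 6, within the link bound 10 + 3 - 1


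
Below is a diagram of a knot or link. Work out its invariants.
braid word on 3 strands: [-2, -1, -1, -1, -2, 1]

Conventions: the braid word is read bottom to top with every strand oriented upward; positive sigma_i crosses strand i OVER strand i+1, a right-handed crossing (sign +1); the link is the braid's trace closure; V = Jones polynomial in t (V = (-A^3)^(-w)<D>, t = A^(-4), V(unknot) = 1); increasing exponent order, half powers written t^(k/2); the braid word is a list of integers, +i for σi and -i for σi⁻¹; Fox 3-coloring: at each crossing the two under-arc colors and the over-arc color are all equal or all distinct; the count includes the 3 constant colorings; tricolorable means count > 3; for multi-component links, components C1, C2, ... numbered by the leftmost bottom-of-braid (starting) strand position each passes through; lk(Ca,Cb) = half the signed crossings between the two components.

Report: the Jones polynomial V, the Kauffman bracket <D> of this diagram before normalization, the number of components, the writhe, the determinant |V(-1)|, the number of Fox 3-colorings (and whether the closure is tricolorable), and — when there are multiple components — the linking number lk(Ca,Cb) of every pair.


V(t) = -t^-6 + t^-5 - t^-4 + 2t^-3 - t^-2 + t^-1
bracket: A^-8 - A^-4 + 2 - A^4 + A^8 - A^12, w = -4
1 component, writhe -4, over 6 crossings
det 7, colorings 3 of 3^6 — not tricolorable
observation: w = -4 (over 6 crossings) is diagram-only; (-A^3)^(4) removes it from V


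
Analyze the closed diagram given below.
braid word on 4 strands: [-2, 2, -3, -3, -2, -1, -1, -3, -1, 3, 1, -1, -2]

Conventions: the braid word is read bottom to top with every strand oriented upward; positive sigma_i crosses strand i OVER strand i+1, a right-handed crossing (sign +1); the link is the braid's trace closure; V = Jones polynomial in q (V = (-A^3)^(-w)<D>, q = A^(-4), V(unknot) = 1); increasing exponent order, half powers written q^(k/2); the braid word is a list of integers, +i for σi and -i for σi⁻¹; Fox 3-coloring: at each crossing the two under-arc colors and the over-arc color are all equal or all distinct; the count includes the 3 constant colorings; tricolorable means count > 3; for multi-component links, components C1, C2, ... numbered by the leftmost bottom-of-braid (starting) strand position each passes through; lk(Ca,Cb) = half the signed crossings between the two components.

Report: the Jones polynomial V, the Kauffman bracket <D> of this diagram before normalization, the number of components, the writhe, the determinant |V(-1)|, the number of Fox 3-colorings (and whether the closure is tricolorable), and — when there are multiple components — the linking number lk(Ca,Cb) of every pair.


V = -q^-9 + q^-8 - 2q^-7 + 3q^-6 - q^-5 + 3q^-4 + q^-2
<D> = -A^-13 - 3A^-5 + A^-1 - 3A^3 + 2A^7 - A^11 + A^15 (w = -7)
3 components over 13 crossings, w = -7
lk(C1,C2): -1
lk(C1,C3) = -1
linking number lk(C2,C3) = 0
9 Fox colorings among 3^13, |V(-1)| = 12: tricolorable
why: inverse pairs cancel, leaving σ3⁻¹ σ3⁻¹ σ2⁻¹ σ1⁻¹ σ1⁻¹ σ3⁻¹ σ1⁻¹ σ3 σ2⁻¹


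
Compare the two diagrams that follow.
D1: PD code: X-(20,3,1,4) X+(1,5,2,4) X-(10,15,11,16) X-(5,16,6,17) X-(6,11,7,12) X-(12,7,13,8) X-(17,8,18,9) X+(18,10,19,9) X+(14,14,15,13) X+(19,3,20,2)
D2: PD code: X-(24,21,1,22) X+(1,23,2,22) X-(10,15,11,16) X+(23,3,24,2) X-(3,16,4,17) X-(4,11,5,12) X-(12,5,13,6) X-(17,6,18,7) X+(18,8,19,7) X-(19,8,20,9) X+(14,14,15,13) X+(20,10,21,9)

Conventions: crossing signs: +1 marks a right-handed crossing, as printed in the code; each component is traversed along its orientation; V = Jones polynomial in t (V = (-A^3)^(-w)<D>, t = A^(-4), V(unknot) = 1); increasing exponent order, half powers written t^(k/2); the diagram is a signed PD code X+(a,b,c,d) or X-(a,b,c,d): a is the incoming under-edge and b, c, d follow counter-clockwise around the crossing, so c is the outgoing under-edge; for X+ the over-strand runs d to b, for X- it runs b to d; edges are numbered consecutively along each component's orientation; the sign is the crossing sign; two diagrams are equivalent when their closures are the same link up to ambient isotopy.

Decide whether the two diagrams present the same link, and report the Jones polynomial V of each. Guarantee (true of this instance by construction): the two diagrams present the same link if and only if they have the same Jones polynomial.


equivalent: yes
D1 (bracket A^-2 + A^6 - A^10; 10 crossings at w = -2): V = -t^-4 + t^-3 + t^-1
D2 (bracket A^-2 + A^6 - A^10; 12 crossings at w = -2): V = -t^-4 + t^-3 + t^-1
key observation: all 2 diagrams share one V(t), hence one class


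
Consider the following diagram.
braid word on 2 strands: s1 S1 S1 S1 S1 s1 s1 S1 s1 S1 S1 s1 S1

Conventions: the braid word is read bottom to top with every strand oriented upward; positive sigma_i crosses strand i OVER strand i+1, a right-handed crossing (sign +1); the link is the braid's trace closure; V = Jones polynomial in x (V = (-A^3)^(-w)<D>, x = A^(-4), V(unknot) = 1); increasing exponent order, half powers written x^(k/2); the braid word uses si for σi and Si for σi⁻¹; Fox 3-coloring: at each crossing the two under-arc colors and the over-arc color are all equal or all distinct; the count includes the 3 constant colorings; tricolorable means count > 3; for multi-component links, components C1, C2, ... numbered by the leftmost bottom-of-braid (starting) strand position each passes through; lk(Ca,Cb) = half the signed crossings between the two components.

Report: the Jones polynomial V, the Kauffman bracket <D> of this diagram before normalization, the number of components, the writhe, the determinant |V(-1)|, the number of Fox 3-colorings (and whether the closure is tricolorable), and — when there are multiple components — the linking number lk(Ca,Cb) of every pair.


V(x) = -x^-4 + x^-3 + x^-1
bracket: -A^-5 - A^3 + A^7, w = -3
1 component, writhe -3, over 13 crossings
det 3, colorings 9 of 3^13 — tricolorable
observation: w = -3 shifts under R1 moves; the (-A^3)^(3) factor cancels that in V


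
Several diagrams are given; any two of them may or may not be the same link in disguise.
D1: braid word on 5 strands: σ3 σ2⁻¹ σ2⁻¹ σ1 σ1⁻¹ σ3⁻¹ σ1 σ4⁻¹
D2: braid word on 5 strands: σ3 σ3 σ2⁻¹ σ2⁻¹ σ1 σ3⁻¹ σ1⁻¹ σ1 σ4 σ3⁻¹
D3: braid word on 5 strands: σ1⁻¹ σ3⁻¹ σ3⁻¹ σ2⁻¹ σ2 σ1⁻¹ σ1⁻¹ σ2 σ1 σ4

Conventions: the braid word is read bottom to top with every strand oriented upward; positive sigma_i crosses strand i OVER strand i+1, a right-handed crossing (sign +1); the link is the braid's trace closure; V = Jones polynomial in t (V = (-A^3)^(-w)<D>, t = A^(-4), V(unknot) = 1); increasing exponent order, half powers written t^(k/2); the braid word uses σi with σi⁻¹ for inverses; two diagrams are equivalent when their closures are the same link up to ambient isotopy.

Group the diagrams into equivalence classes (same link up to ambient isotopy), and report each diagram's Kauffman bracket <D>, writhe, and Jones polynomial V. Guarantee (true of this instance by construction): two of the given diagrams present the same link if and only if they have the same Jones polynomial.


classes: {D1, D2} | {D3}
V(D1) = t^-3 + t^-2 + t^-1 + 1  [8 crossings, <D> = A^-6 + A^-2 + A^2 + A^6, w = -2]
D2 (bracket 1 + A^4 + A^8 + A^12; 10 crossings at w = 0): V = t^-3 + t^-2 + t^-1 + 1
D3 (bracket A^-2 + 2A^6 + A^14; 10 crossings at w = -2): V = t^-5 + 2t^-3 + t^-1
note: 2 classes among 3 diagrams; unequal V(t) rules out equality


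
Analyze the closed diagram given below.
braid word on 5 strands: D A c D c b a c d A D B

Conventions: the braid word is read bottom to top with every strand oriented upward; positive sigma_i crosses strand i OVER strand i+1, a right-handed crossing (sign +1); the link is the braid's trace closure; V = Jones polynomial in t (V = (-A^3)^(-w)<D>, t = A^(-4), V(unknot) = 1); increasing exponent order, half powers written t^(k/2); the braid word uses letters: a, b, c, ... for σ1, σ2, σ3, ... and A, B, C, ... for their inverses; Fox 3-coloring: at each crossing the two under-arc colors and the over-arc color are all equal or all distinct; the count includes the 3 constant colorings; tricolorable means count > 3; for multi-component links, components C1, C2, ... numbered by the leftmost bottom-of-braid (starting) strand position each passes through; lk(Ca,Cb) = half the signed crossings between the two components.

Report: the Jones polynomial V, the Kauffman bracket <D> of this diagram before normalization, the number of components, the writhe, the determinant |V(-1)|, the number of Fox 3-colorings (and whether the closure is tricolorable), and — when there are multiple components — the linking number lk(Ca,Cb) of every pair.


V(t) = t^-2 - t^-1 + 1 - t + t^2
bracket: A^-8 - A^-4 + 1 - A^4 + A^8, w = 0
1 component, writhe 0, over 12 crossings
det 5, colorings 3 of 3^12 — not tricolorable
observation: the span of V is 4, forcing >= 4 crossings in any diagram


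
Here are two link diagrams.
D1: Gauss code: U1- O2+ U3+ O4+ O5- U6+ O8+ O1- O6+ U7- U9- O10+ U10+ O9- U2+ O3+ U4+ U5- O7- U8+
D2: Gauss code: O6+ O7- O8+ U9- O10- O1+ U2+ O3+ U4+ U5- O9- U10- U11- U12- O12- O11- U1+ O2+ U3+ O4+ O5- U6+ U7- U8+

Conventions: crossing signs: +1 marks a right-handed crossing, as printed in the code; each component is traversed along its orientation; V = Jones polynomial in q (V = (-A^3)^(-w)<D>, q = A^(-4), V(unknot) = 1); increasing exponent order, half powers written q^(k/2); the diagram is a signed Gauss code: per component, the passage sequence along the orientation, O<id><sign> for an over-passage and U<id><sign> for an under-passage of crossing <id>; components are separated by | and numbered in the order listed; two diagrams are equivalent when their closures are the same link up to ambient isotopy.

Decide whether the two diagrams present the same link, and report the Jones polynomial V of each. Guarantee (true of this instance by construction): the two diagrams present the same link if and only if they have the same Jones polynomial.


same link: yes
V(D1) = 1  [10 crossings, <D> = A^6, w = +2]
D2 (bracket 1; 12 crossings at w = 0): V = 1
note: Reidemeister moves carry D1 (10 crossings) to D2 (12)


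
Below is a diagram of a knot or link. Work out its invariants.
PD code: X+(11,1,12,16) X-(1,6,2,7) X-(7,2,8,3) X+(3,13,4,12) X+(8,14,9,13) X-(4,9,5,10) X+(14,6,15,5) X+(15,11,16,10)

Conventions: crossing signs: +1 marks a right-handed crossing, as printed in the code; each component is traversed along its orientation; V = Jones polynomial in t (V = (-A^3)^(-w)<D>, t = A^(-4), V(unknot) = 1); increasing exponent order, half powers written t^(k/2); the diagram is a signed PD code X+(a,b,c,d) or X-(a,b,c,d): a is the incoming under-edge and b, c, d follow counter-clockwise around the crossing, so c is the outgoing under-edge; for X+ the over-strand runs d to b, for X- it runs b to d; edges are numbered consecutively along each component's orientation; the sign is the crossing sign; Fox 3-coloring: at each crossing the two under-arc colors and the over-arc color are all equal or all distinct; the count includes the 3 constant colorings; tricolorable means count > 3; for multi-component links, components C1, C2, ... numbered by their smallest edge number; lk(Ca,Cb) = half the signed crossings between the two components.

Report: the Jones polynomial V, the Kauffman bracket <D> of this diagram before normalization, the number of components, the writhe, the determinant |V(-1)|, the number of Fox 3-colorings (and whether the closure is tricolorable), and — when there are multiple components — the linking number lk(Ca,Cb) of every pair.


Jones polynomial: V(t) = -t^-1 + 2 - t + 2t^2 - t^3 + t^4 - t^5
<D> = -A^-14 + A^-10 - A^-6 + 2A^-2 - A^2 + 2A^6 - A^10; writhe +2
components 1, writhe +2 (8 crossings)
3-colorings: 9 of 3^8, det 9 — tricolorable
note: |V(-1)| = 9: so tricolorable, since 3 divides 9


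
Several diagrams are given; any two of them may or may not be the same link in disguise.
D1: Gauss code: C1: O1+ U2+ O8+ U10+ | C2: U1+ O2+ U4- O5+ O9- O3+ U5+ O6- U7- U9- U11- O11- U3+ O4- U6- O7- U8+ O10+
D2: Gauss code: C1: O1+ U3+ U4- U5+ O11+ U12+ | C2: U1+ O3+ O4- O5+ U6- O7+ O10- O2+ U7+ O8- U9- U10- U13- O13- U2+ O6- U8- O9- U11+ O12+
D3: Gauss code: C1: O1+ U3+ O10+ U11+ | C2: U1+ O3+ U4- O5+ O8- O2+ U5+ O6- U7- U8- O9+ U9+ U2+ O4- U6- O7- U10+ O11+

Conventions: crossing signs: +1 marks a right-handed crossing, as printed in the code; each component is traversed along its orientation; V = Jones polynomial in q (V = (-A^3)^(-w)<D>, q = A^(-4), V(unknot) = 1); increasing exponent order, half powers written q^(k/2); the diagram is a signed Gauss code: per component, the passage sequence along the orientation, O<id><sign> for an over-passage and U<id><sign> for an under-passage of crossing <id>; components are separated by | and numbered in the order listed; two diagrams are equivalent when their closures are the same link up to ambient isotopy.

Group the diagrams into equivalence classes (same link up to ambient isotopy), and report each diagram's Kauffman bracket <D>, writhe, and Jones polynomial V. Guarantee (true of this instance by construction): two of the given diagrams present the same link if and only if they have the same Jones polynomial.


grouping into links: {D1, D2, D3}
V(D1) = q^(-5/2) - q^(-3/2) + q^(-1/2) - 3q^(1/2) + 2q^(3/2) - 2q^(5/2) + q^(7/2) - q^(9/2)  (w +1, c 11, <D> = A^-15 - A^-11 + 2A^-7 - 2A^-3 + 3A - A^5 + A^9 - A^13)
V(D2) = q^(-5/2) - q^(-3/2) + q^(-1/2) - 3q^(1/2) + 2q^(3/2) - 2q^(5/2) + q^(7/2) - q^(9/2)  [13 crossings, <D> = A^-15 - A^-11 + 2A^-7 - 2A^-3 + 3A - A^5 + A^9 - A^13, w = +1]
V(D3) = q^(-5/2) - q^(-3/2) + q^(-1/2) - 3q^(1/2) + 2q^(3/2) - 2q^(5/2) + q^(7/2) - q^(9/2)  [11 crossings, <D> = A^-9 - A^-5 + 2A^-1 - 2A^3 + 3A^7 - A^11 + A^15 - A^19, w = +3]
why: all 3 diagrams share one V(q), hence one class


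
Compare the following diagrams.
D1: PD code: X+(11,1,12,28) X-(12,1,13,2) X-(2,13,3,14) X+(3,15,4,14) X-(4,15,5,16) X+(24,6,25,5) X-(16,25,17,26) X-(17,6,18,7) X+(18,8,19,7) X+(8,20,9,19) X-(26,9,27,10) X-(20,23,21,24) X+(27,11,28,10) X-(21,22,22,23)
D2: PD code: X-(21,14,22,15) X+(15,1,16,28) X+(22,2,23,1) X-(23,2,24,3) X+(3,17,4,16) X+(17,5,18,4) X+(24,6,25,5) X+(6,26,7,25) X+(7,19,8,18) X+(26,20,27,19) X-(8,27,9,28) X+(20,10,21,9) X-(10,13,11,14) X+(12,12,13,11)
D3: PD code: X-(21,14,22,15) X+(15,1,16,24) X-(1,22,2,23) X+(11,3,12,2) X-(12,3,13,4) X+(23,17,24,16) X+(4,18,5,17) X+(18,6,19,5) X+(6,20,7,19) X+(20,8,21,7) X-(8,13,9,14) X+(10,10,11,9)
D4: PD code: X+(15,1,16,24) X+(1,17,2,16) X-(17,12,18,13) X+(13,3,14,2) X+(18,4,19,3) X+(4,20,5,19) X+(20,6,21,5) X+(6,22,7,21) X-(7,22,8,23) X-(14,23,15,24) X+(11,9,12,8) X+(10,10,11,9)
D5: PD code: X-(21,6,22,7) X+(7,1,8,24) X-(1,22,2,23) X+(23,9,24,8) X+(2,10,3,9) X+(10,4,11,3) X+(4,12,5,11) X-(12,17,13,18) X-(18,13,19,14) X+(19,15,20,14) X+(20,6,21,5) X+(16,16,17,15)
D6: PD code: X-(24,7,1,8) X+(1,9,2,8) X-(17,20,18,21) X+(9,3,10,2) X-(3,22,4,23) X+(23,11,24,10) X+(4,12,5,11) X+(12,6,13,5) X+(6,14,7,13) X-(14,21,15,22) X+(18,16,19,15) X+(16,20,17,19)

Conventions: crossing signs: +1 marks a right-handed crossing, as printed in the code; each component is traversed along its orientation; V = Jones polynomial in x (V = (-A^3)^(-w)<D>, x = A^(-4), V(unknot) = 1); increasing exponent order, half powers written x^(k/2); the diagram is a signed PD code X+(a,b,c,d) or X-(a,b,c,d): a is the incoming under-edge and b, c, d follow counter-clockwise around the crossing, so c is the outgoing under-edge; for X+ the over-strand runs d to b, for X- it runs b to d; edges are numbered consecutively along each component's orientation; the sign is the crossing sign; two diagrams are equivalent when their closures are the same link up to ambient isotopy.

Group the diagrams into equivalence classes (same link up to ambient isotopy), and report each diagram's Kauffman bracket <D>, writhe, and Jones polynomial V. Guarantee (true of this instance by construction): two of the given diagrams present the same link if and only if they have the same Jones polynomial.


grouping into links: {D1} | {D2} | {D3, D4, D5, D6}
V(D1) = x^-2 - x^-1 + 1 - x + x^2  (w -2, c 14, <D> = A^-14 - A^-10 + A^-6 - A^-2 + A^2)
D2 (bracket -A^-10 + A^-6 - A^-2 + A^2 + A^10; 14 crossings at w = +6): V = x^2 + x^4 - x^5 + x^6 - x^7
D3 (bracket -A^-12 + A^-8 - A^-4 + 2 - A^4 + A^8; 12 crossings at w = +4): V = x - x^2 + 2x^3 - x^4 + x^5 - x^6
V(D4) = x - x^2 + 2x^3 - x^4 + x^5 - x^6  [12 crossings, <D> = -A^-6 + A^-2 - A^2 + 2A^6 - A^10 + A^14, w = +6]
D5 (bracket -A^-12 + A^-8 - A^-4 + 2 - A^4 + A^8; 12 crossings at w = +4): V = x - x^2 + 2x^3 - x^4 + x^5 - x^6
V(D6) = x - x^2 + 2x^3 - x^4 + x^5 - x^6  (w +4, c 12, <D> = -A^-12 + A^-8 - A^-4 + 2 - A^4 + A^8)
key observation: comparing 6 Jones polynomials yields 3 groups


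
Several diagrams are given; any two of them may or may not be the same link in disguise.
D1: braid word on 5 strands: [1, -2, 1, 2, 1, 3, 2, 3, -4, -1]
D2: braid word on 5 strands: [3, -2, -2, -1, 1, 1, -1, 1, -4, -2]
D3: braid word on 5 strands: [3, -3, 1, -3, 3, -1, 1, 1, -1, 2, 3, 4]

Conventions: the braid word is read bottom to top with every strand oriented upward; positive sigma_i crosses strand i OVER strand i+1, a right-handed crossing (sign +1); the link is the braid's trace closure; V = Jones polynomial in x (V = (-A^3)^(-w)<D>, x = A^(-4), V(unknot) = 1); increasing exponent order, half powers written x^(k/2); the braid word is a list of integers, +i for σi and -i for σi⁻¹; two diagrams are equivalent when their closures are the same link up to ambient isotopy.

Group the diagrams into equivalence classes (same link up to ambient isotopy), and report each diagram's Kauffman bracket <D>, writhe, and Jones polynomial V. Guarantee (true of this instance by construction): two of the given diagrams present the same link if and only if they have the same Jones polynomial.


grouping into links: {D1} | {D2} | {D3}
V(D1) = x + x^3 - x^4  (w +4, c 10, <D> = -A^-4 + 1 + A^8)
D2 (bracket A^-2 + A^6 - A^10; 10 crossings at w = -2): V = -x^-4 + x^-3 + x^-1
D3 (bracket A^12; 12 crossings at w = +4): V = 1
why: V(x) takes 3 values over 3 diagrams, fixing the grouping


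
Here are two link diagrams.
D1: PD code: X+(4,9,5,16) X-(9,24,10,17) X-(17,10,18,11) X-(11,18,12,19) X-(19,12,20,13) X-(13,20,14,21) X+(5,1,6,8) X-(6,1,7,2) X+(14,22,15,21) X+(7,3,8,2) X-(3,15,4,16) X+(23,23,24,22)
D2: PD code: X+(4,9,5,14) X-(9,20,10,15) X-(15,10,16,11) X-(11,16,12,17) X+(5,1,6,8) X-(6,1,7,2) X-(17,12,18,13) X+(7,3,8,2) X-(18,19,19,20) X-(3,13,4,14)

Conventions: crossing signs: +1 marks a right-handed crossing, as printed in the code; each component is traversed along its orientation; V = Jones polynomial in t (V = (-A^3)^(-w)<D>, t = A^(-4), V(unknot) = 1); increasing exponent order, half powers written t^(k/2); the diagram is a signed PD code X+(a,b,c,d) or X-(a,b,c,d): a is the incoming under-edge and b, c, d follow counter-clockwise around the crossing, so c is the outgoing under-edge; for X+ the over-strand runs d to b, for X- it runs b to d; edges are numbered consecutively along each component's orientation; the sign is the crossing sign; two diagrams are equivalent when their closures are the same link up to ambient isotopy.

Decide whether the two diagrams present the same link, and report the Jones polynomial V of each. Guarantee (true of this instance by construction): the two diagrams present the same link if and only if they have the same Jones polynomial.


same link: yes
V(D1) = t^-6 + t^-3 + t^-2 + t^-1  [12 crossings, <D> = A^-2 + A^2 + A^6 + A^18, w = -2]
D2 (bracket A^-8 + A^-4 + 1 + A^12; 10 crossings at w = -4): V = t^-6 + t^-3 + t^-2 + t^-1
note: from 12 to 10 crossings by R-moves: one link, two diagrams


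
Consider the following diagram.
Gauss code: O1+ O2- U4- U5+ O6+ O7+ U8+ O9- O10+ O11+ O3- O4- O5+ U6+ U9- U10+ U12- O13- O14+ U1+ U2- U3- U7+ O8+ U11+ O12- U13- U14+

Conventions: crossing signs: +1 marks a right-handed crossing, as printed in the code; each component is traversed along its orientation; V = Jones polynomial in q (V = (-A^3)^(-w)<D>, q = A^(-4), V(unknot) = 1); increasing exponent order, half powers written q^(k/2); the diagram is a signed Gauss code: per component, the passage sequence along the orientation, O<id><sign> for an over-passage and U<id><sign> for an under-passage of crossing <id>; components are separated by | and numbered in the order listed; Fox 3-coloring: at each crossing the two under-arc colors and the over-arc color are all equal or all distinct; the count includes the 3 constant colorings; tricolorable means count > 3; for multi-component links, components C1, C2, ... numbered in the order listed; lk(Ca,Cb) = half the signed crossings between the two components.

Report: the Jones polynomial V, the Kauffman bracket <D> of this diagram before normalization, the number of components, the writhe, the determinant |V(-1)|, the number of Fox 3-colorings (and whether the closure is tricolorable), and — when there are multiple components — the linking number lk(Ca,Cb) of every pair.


V(q) = q + q^3 - q^4
bracket: -A^-10 + A^-6 + A^2, w = +2
1 component, writhe +2, over 14 crossings
det 3, colorings 9 of 3^14 — tricolorable
observation: det 3 = |V(-1)|; divisible by 3, so tricolorable


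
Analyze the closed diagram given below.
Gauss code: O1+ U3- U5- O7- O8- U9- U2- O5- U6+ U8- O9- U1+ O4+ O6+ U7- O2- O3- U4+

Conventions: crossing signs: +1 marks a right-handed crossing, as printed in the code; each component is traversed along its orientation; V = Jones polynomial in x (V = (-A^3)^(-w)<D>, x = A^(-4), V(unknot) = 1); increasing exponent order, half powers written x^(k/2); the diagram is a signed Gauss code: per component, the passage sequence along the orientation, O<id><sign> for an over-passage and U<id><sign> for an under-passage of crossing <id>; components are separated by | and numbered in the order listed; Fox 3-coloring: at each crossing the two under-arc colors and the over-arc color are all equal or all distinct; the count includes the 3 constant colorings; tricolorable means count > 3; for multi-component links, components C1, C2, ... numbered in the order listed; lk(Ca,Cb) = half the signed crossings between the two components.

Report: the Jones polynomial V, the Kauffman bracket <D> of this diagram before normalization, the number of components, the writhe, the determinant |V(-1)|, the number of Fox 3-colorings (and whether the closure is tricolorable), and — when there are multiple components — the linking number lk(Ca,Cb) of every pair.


Jones polynomial: V(x) = -x^-6 + 2x^-5 - 3x^-4 + 4x^-3 - 3x^-2 + 3x^-1 - 2 + x
<D> = -A^-13 + 2A^-9 - 3A^-5 + 3A^-1 - 4A^3 + 3A^7 - 2A^11 + A^15; writhe -3
components 1, writhe -3 (9 crossings)
3-colorings: 3 of 3^9, det 19 — not tricolorable
note: det 19 = |V(-1)|; not divisible by 3, so not tricolorable


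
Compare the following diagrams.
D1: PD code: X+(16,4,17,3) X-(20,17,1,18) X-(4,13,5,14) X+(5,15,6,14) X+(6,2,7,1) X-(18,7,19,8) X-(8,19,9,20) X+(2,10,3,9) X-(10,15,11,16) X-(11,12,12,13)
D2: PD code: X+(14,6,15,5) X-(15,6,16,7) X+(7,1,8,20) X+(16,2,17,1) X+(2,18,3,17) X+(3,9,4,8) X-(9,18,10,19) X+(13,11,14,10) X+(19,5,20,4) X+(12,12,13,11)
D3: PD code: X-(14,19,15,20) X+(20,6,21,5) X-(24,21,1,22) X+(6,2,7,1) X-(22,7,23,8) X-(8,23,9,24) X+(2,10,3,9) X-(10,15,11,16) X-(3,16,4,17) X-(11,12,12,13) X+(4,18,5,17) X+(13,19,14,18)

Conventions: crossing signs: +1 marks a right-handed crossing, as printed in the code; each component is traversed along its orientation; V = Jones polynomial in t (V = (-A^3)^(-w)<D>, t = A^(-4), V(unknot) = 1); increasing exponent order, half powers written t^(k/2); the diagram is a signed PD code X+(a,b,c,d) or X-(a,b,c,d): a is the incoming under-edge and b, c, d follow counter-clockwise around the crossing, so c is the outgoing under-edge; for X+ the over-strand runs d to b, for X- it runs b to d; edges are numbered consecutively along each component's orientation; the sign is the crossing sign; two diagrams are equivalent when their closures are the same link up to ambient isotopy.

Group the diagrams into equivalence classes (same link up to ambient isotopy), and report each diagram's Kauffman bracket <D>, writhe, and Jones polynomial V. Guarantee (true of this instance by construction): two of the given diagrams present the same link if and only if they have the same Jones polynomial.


equivalence classes: {D1, D3} | {D2}
D1 (bracket -A^-18 + 2A^-14 - 2A^-10 + 3A^-6 - 2A^-2 + 2A^2 - A^6; 10 crossings at w = -2): V = -t^-3 + 2t^-2 - 2t^-1 + 3 - 2t + 2t^2 - t^3
V(D2) = t - t^2 + 2t^3 - t^4 + t^5 - t^6  [10 crossings, <D> = -A^-6 + A^-2 - A^2 + 2A^6 - A^10 + A^14, w = +6]
V(D3) = -t^-3 + 2t^-2 - 2t^-1 + 3 - 2t + 2t^2 - t^3  (w -2, c 12, <D> = -A^-18 + 2A^-14 - 2A^-10 + 3A^-6 - 2A^-2 + 2A^2 - A^6)
observation: V(t) takes 2 values over 3 diagrams, fixing the grouping


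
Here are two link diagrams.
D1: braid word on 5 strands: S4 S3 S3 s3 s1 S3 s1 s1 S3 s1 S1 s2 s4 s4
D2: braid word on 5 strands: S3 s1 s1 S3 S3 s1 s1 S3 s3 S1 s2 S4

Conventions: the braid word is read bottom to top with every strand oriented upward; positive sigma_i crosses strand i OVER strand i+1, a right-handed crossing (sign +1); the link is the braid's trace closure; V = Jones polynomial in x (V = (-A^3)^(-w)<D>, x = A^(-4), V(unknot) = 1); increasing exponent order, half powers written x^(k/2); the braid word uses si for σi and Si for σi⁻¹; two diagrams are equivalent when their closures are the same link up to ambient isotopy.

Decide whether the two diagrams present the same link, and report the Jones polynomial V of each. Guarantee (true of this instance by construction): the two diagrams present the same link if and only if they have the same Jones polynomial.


equivalent: yes
V(D1) = -x^-3 + x^-2 - x^-1 + 3 - x + x^2 - x^3  (w +2, c 14, <D> = -A^-6 + A^-2 - A^2 + 3A^6 - A^10 + A^14 - A^18)
V(D2) = -x^-3 + x^-2 - x^-1 + 3 - x + x^2 - x^3  [12 crossings, <D> = -A^-12 + A^-8 - A^-4 + 3 - A^4 + A^8 - A^12, w = 0]
key observation: Markov moves rewrite D1 (14 crossings) into D2 (12)


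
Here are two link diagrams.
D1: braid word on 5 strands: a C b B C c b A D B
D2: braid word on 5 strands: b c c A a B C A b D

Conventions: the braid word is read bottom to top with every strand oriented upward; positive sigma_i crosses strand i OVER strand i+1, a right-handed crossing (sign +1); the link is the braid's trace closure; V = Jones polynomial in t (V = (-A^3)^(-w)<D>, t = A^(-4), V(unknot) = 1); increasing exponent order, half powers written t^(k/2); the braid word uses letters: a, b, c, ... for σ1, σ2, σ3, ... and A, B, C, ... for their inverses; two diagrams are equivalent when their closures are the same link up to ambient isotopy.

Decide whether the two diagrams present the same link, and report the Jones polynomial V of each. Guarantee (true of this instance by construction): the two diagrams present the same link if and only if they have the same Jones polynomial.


equivalent: no
D1 (bracket A^-6; 10 crossings at w = -2): V = 1
V(D2) = t + t^3 - t^4  [10 crossings, <D> = -A^-16 + A^-12 + A^-4, w = 0]
observation: 2 values of V(t) split the 2 diagrams


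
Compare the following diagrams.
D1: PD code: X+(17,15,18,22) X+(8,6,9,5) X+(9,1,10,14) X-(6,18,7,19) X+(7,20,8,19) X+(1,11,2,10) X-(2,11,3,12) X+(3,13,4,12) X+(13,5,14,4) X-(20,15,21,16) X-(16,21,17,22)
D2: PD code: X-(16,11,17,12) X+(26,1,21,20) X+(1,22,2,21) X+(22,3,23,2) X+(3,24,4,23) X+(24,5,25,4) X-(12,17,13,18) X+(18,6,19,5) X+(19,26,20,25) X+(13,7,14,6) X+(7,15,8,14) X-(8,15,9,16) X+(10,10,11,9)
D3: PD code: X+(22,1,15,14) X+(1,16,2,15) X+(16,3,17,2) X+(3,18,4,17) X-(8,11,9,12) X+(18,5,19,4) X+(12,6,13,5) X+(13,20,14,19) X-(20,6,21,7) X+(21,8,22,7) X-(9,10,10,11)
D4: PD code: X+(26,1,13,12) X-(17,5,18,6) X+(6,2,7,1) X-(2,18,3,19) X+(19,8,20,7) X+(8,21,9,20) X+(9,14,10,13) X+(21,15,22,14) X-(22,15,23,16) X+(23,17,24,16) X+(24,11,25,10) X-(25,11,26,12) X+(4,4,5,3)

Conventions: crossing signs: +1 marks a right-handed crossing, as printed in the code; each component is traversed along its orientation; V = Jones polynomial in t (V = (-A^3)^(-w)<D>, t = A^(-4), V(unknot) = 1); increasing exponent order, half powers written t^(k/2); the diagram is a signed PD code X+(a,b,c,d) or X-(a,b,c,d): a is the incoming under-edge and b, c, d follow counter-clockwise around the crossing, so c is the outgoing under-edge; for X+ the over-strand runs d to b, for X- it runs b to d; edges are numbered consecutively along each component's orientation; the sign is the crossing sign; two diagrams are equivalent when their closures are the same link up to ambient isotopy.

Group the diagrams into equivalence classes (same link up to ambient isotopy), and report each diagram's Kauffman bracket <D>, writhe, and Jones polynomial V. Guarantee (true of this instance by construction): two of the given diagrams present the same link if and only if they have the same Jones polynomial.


grouping into links: {D1} | {D2, D3} | {D4}
V(D1) = -t^(1/2) - t^(3/2) - t^(5/2) + t^(9/2)  (w +3, c 11, <D> = -A^-9 + A^-1 + A^3 + A^7)
V(D2) = -t^(5/2) - t^(9/2) + t^(11/2) - t^(13/2) + t^(15/2) - t^(17/2)  (w +7, c 13, <D> = A^-13 - A^-9 + A^-5 - A^-1 + A^3 + A^11)
V(D3) = -t^(5/2) - t^(9/2) + t^(11/2) - t^(13/2) + t^(15/2) - t^(17/2)  (w +5, c 11, <D> = A^-19 - A^-15 + A^-11 - A^-7 + A^-3 + A^5)
V(D4) = -t^(-1/2) + t^(1/2) - 2t^(3/2) + 2t^(5/2) - 3t^(7/2) + 2t^(9/2) - 2t^(11/2) + t^(13/2)  (w +5, c 13, <D> = -A^-11 + 2A^-7 - 2A^-3 + 3A - 2A^5 + 2A^9 - A^13 + A^17)
why: comparing 4 Jones polynomials yields 3 groups


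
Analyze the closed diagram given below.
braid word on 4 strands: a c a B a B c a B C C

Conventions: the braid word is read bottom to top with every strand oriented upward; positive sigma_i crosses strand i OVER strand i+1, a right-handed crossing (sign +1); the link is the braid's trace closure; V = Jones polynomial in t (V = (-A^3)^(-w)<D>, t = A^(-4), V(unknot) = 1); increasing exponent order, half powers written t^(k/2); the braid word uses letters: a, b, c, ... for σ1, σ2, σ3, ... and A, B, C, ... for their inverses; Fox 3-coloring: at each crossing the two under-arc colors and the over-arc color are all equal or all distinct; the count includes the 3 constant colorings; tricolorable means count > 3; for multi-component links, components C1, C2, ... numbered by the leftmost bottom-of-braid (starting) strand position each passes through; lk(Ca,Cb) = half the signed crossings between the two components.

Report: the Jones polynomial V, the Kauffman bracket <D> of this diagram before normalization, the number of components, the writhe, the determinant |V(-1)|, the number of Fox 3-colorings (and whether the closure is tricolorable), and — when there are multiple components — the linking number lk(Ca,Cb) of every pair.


V = t^-1 - 1 + 2t - 2t^2 + 2t^3 - 2t^4 + t^5
<D> = -A^-17 + 2A^-13 - 2A^-9 + 2A^-5 - 2A^-1 + A^3 - A^7 (w = +1)
1 component over 11 crossings, w = +1
3 Fox colorings among 3^11, |V(-1)| = 11: not tricolorable
why: w = +1 shifts under R1 moves; the (-A^3)^(-1) factor cancels that in V
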